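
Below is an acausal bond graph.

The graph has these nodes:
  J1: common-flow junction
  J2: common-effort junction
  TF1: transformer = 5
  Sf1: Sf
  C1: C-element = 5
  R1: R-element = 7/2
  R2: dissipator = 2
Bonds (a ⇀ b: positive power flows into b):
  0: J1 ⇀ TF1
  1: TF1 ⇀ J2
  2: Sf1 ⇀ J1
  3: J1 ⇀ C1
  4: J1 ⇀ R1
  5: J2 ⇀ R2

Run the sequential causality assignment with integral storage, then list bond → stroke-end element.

#2 →Sf1  (Sf1 (Sf) sets flow on bond)
#0 →J1  (1-jn J1 has f-setter on 2)
#3 →J1  (J1 flow already set via bond 2)
#4 →J1  (common-f at J1 fixed by 2)
#1 →TF1  (TF TF1: opposite of bond 0)
#5 →J2  (only one effort-in slot at J2)

b0 |J1
b1 |TF1
b2 |Sf1
b3 |J1
b4 |J1
b5 |J2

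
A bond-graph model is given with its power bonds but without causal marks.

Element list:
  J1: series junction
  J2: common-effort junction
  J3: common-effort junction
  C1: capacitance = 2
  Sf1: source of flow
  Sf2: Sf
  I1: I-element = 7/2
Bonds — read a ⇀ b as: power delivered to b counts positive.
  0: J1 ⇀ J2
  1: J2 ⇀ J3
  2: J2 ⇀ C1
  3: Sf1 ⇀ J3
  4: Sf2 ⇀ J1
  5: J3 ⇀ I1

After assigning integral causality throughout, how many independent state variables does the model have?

2  (C1, I1 all integral)

b3 →Sf1  (Sf1: flow source, stroke at near end)
b4 →Sf2  (source Sf2 imposes f)
b0 →J1  (1-jn J1 has f-setter on 4)
b2 →J2  (C1: C, integral causality)
b1 →J3  (J2: bond 2 brought effort, rest push out)
b5 →I1  (J3 effort already set via bond 1)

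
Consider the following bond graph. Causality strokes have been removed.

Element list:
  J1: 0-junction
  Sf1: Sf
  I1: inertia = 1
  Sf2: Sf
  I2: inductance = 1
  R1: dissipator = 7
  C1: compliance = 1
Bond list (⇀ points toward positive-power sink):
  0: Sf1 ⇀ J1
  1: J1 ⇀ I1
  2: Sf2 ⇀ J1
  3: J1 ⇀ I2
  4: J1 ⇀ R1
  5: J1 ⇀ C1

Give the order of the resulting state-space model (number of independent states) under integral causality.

b0 stroke→Sf1  (Sf1: flow source, stroke at near end)
b2 stroke→Sf2  (Sf2: flow source, stroke at near end)
b1 stroke→I1  (I1: I, integral causality)
b3 stroke→I2  (I2 integral (f out))
b5 stroke→J1  (C1 outputs effort q/C1)
b4 stroke→R1  (0-jn J1 has e-setter on 5)

3  (C1, I1, I2 all integral)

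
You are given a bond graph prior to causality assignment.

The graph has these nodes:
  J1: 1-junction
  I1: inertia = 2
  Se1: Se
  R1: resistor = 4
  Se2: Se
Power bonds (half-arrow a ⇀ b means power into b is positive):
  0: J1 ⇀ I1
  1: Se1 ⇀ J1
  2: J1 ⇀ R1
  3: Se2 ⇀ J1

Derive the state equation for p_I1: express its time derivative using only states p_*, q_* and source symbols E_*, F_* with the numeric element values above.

bond 1 stroke at J1  (Se1: effort source, stroke at far end)
bond 3 stroke at J1  (source Se2 imposes e)
bond 0 stroke at I1  (prefer integral on I1)
bond 2 stroke at J1  (J1: bond 0 brought flow, rest push out)

dp_I1/dt = E_Se1 + E_Se2 - 2*p_I1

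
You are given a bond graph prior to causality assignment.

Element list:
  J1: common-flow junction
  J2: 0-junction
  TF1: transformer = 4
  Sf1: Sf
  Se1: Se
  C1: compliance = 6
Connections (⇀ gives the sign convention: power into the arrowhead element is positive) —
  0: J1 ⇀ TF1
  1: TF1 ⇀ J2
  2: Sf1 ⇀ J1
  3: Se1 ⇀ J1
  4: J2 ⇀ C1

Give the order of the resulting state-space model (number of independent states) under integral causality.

bond 2 →Sf1  (Sf1 fixes flow; stroke at Sf1)
bond 3 →J1  (Se1: effort source, stroke at far end)
bond 0 →J1  (1-jn J1 has f-setter on 2)
bond 1 →TF1  (TF TF1: opposite of bond 0)
bond 4 →J2  (J2: last free bond brings effort in)

1  (C1 all integral)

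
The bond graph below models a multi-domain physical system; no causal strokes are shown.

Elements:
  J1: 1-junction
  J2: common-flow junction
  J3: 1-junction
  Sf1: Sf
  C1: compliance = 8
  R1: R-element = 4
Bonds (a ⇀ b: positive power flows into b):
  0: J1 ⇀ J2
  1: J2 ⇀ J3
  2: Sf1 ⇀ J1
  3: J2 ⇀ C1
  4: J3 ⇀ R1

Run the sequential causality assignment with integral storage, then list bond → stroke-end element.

b2 stroke at Sf1  (source Sf1 imposes f)
b0 stroke at J1  (1-jn J1 has f-setter on 2)
b1 stroke at J2  (J2 flow already set via bond 0)
b3 stroke at J2  (J2: bond 0 brought flow, rest push out)
b4 stroke at J3  (common-f at J3 fixed by 1)

#0 |J1
#1 |J2
#2 |Sf1
#3 |J2
#4 |J3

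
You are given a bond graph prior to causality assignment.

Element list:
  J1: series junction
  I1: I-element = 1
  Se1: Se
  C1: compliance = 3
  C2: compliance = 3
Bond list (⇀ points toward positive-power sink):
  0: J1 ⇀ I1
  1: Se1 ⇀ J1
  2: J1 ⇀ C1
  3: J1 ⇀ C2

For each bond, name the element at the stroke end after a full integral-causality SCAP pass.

b0 |I1
b1 |J1
b2 |J1
b3 |J1

#1 stroke→J1  (Se1 (Se) sets effort on bond)
#0 stroke→I1  (I1 outputs flow p/I1)
#2 stroke→J1  (1-jn J1 has f-setter on 0)
#3 stroke→J1  (J1: bond 0 brought flow, rest push out)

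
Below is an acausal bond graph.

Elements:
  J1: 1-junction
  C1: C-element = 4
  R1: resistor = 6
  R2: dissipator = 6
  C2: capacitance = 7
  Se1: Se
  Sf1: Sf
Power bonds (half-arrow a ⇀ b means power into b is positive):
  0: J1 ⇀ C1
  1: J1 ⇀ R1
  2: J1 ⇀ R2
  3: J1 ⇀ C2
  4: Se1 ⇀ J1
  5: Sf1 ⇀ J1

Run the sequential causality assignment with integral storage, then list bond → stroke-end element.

β0 stroke at J1
β1 stroke at J1
β2 stroke at J1
β3 stroke at J1
β4 stroke at J1
β5 stroke at Sf1

#4 |J1  (Se1 fixes effort; stroke away)
#5 |Sf1  (Sf1: flow source, stroke at near end)
#0 |J1  (J1 flow already set via bond 5)
#1 |J1  (J1: bond 5 brought flow, rest push out)
#2 |J1  (common-f at J1 fixed by 5)
#3 |J1  (J1: bond 5 brought flow, rest push out)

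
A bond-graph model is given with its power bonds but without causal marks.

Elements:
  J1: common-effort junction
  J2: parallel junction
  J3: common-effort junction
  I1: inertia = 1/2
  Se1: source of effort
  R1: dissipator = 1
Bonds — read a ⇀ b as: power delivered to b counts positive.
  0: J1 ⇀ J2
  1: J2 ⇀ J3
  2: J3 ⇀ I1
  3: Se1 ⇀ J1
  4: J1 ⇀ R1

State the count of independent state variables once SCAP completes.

β3 |J1  (Se1 (Se) sets effort on bond)
β0 |J2  (0-jn J1 has e-setter on 3)
β4 |R1  (common-e at J1 fixed by 3)
β1 |J3  (J2: bond 0 brought effort, rest push out)
β2 |I1  (common-e at J3 fixed by 1)

1  (I1 all integral)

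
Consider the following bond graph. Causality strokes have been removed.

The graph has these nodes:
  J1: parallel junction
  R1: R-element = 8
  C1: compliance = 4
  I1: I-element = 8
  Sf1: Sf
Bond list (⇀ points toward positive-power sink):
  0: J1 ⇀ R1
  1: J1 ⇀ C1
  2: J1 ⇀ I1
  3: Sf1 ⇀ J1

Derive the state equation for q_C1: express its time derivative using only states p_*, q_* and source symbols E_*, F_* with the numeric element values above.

dq_C1/dt = F_Sf1 - p_I1/8 - q_C1/32

b3 →Sf1  (Sf1 (Sf) sets flow on bond)
b1 →J1  (prefer integral on C1)
b0 →R1  (J1: bond 1 brought effort, rest push out)
b2 →I1  (common-e at J1 fixed by 1)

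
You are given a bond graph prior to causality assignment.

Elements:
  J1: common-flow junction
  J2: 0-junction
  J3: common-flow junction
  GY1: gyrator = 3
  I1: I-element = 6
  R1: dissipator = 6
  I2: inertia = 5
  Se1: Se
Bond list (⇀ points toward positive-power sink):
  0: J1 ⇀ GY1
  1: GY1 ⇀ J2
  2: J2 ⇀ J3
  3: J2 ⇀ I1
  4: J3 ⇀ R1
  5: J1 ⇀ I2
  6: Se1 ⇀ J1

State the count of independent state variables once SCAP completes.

2  (I1, I2 all integral)

bond 6 |J1  (source Se1 imposes e)
bond 3 |I1  (I1: I, integral causality)
bond 5 |I2  (I2 outputs flow p/I2)
bond 0 |J1  (common-f at J1 fixed by 5)
bond 1 |J2  (GY1: gyrator matches bond 0)
bond 2 |J3  (0-jn J2 has e-setter on 1)
bond 4 |R1  (only one flow-in slot at J3)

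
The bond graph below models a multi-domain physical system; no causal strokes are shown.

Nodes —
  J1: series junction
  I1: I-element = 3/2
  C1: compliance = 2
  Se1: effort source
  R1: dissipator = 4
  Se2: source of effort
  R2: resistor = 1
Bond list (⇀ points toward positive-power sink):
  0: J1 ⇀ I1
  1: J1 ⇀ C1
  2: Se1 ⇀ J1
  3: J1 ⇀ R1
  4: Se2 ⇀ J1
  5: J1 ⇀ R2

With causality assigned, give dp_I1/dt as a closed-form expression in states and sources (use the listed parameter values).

dp_I1/dt = E_Se1 + E_Se2 - 10*p_I1/3 - q_C1/2

b2 stroke at J1  (Se1 fixes effort; stroke away)
b4 stroke at J1  (Se2 (Se) sets effort on bond)
b0 stroke at I1  (I1: I, integral causality)
b1 stroke at J1  (J1 flow already set via bond 0)
b3 stroke at J1  (J1: bond 0 brought flow, rest push out)
b5 stroke at J1  (1-jn J1 has f-setter on 0)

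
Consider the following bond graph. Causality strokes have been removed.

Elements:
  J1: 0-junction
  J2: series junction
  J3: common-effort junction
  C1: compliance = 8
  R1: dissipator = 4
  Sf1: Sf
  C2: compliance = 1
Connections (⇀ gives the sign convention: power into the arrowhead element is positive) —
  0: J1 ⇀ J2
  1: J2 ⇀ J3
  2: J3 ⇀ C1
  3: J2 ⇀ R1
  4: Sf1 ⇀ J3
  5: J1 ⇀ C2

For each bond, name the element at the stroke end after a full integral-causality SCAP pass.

#0 |J2
#1 |J2
#2 |J3
#3 |R1
#4 |Sf1
#5 |J1

bond 4 →Sf1  (Sf1 (Sf) sets flow on bond)
bond 2 →J3  (C1: C, integral causality)
bond 1 →J2  (0-jn J3 has e-setter on 2)
bond 5 →J1  (C2: C, integral causality)
bond 0 →J2  (J1: bond 5 brought effort, rest push out)
bond 3 →R1  (J2: last free bond brings flow in)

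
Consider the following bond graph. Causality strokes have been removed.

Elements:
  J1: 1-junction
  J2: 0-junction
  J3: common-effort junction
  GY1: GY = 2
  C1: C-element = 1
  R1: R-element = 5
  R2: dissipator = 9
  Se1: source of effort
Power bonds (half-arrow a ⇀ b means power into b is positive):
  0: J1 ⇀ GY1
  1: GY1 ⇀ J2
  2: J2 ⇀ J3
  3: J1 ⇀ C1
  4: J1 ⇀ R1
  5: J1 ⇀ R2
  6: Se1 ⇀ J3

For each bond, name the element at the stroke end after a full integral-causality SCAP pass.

b0 stroke→GY1
b1 stroke→GY1
b2 stroke→J2
b3 stroke→J1
b4 stroke→J1
b5 stroke→J1
b6 stroke→J3

bond 6 |J3  (Se1 (Se) sets effort on bond)
bond 2 |J2  (0-jn J3 has e-setter on 6)
bond 1 |GY1  (common-e at J2 fixed by 2)
bond 0 |GY1  (GY GY1: same side as bond 1)
bond 3 |J1  (common-f at J1 fixed by 0)
bond 4 |J1  (common-f at J1 fixed by 0)
bond 5 |J1  (1-jn J1 has f-setter on 0)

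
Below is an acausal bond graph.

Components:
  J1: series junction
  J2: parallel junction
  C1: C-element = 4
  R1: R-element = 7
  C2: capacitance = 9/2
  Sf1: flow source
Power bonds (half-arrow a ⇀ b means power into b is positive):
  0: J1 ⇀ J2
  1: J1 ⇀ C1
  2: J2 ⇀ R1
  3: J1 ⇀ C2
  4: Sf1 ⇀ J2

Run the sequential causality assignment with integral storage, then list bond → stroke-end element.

#0 →J2
#1 →J1
#2 →R1
#3 →J1
#4 →Sf1

β4 stroke at Sf1  (Sf1: flow source, stroke at near end)
β1 stroke at J1  (C1: C, integral causality)
β3 stroke at J1  (prefer integral on C2)
β0 stroke at J2  (only one flow-in slot at J1)
β2 stroke at R1  (0-jn J2 has e-setter on 0)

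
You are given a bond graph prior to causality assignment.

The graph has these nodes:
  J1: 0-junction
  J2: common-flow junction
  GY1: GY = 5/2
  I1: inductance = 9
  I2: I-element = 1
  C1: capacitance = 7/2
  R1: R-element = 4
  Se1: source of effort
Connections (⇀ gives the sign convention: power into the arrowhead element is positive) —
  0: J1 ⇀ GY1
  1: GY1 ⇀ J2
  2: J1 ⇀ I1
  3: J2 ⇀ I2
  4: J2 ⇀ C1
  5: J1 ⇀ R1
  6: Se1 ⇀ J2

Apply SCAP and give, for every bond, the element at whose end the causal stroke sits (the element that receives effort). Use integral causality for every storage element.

bond 6 |J2  (Se1 (Se) sets effort on bond)
bond 2 |I1  (I1: I, integral causality)
bond 3 |I2  (I2 outputs flow p/I2)
bond 1 |J2  (J2 flow already set via bond 3)
bond 4 |J2  (1-jn J2 has f-setter on 3)
bond 0 |J1  (GY GY1: same side as bond 1)
bond 5 |R1  (J1: bond 0 brought effort, rest push out)

#0 |J1
#1 |J2
#2 |I1
#3 |I2
#4 |J2
#5 |R1
#6 |J2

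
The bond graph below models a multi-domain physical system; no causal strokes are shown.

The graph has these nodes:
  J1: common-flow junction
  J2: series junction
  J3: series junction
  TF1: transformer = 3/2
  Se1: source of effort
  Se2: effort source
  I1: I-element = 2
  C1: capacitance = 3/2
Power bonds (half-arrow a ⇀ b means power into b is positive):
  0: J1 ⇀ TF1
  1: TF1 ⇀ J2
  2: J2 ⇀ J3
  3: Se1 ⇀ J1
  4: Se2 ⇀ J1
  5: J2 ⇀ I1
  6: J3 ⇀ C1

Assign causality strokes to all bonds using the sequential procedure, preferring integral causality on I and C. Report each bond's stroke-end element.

bond 0 stroke→TF1
bond 1 stroke→J2
bond 2 stroke→J2
bond 3 stroke→J1
bond 4 stroke→J1
bond 5 stroke→I1
bond 6 stroke→J3

#3 |J1  (source Se1 imposes e)
#4 |J1  (Se2 (Se) sets effort on bond)
#0 |TF1  (only one flow-in slot at J1)
#1 |J2  (TF1: transformer flips bond 0)
#5 |I1  (I1: I, integral causality)
#2 |J2  (common-f at J2 fixed by 5)
#6 |J3  (common-f at J3 fixed by 2)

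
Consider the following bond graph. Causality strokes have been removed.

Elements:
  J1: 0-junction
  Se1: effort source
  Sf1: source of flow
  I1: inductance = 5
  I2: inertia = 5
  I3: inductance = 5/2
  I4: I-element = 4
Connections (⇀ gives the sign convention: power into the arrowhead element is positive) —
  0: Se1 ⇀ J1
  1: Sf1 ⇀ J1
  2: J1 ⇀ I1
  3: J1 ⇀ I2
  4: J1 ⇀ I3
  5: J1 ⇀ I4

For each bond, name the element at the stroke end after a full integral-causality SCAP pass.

β0 stroke→J1  (Se1 fixes effort; stroke away)
β1 stroke→Sf1  (Sf1: flow source, stroke at near end)
β2 stroke→I1  (J1 effort already set via bond 0)
β3 stroke→I2  (common-e at J1 fixed by 0)
β4 stroke→I3  (J1: bond 0 brought effort, rest push out)
β5 stroke→I4  (J1 effort already set via bond 0)

b0 stroke at J1
b1 stroke at Sf1
b2 stroke at I1
b3 stroke at I2
b4 stroke at I3
b5 stroke at I4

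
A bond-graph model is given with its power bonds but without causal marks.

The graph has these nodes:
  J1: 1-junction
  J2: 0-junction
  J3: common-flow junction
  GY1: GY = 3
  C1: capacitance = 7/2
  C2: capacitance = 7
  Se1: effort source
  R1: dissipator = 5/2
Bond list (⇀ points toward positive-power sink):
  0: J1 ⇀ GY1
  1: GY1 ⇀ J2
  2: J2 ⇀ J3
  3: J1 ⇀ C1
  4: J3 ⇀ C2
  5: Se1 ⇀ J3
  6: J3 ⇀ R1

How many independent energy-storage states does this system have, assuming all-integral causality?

β5 stroke→J3  (Se1: effort source, stroke at far end)
β3 stroke→J1  (prefer integral on C1)
β0 stroke→GY1  (closing 1-jn rule on J1)
β1 stroke→GY1  (through GY1, causality inverts; strokes same side of GY1)
β2 stroke→J2  (J2: last free bond brings effort in)
β4 stroke→J3  (common-f at J3 fixed by 2)
β6 stroke→J3  (common-f at J3 fixed by 2)

2  (C1, C2 all integral)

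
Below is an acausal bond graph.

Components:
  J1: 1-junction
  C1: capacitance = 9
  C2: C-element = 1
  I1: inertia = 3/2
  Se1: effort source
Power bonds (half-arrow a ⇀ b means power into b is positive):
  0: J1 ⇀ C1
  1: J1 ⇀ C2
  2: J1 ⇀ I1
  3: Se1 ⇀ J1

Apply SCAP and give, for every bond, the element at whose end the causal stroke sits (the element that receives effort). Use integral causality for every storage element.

#0 stroke at J1
#1 stroke at J1
#2 stroke at I1
#3 stroke at J1

β3 stroke→J1  (Se1 fixes effort; stroke away)
β0 stroke→J1  (C1 integral (e out))
β1 stroke→J1  (C2 integral (e out))
β2 stroke→I1  (closing 1-jn rule on J1)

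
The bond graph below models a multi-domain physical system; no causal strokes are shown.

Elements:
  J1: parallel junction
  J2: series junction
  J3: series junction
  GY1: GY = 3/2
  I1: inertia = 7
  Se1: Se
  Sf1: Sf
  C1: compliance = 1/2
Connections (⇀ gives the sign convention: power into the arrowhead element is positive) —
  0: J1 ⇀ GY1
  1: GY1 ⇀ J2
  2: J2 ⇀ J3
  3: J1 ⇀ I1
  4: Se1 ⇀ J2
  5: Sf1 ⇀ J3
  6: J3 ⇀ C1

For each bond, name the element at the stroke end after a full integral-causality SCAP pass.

#4 stroke→J2  (Se1 fixes effort; stroke away)
#5 stroke→Sf1  (Sf1 fixes flow; stroke at Sf1)
#2 stroke→J3  (common-f at J3 fixed by 5)
#6 stroke→J3  (J3 flow already set via bond 5)
#1 stroke→J2  (J2: bond 2 brought flow, rest push out)
#0 stroke→J1  (GY1: gyrator matches bond 1)
#3 stroke→I1  (0-jn J1 has e-setter on 0)

#0 stroke at J1
#1 stroke at J2
#2 stroke at J3
#3 stroke at I1
#4 stroke at J2
#5 stroke at Sf1
#6 stroke at J3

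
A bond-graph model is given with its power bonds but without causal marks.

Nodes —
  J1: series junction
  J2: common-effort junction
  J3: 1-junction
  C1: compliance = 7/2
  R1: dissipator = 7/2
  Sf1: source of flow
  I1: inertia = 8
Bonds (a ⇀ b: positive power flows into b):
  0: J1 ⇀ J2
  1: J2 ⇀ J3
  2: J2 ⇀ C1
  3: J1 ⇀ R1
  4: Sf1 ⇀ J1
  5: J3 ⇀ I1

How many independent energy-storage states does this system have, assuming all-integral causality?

2  (C1, I1 all integral)

#4 stroke at Sf1  (source Sf1 imposes f)
#0 stroke at J1  (1-jn J1 has f-setter on 4)
#3 stroke at J1  (J1 flow already set via bond 4)
#2 stroke at J2  (C1: C, integral causality)
#1 stroke at J3  (J2 effort already set via bond 2)
#5 stroke at I1  (only one flow-in slot at J3)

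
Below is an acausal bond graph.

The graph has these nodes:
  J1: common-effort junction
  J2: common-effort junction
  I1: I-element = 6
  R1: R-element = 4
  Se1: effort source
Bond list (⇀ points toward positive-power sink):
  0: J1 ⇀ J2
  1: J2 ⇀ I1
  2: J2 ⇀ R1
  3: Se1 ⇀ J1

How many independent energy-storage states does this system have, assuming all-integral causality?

1  (I1 all integral)

β3 →J1  (Se1: effort source, stroke at far end)
β0 →J2  (J1: bond 3 brought effort, rest push out)
β1 →I1  (J2 effort already set via bond 0)
β2 →R1  (J2 effort already set via bond 0)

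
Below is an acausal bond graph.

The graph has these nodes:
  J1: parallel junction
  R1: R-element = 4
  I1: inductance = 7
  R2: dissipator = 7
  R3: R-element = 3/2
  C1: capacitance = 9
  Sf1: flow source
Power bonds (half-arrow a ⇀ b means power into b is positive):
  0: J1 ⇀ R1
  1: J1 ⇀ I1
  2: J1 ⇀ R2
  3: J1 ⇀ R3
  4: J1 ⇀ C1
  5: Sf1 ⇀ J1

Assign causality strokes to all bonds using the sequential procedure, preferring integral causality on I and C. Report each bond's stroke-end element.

#0 →R1
#1 →I1
#2 →R2
#3 →R3
#4 →J1
#5 →Sf1

bond 5 stroke→Sf1  (Sf1 (Sf) sets flow on bond)
bond 1 stroke→I1  (I1 outputs flow p/I1)
bond 4 stroke→J1  (C1 outputs effort q/C1)
bond 0 stroke→R1  (J1: bond 4 brought effort, rest push out)
bond 2 stroke→R2  (J1: bond 4 brought effort, rest push out)
bond 3 stroke→R3  (0-jn J1 has e-setter on 4)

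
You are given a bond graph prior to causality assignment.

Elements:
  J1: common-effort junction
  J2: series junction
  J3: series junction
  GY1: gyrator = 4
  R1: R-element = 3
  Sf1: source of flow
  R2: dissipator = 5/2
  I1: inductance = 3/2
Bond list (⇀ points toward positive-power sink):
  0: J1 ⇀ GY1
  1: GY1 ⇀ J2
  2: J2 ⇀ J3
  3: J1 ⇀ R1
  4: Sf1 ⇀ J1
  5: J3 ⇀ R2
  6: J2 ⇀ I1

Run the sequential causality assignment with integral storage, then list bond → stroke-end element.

bond 4 stroke→Sf1  (Sf1 (Sf) sets flow on bond)
bond 6 stroke→I1  (I1 outputs flow p/I1)
bond 1 stroke→J2  (J2 flow already set via bond 6)
bond 2 stroke→J2  (common-f at J2 fixed by 6)
bond 5 stroke→J3  (J3 flow already set via bond 2)
bond 0 stroke→J1  (through GY1, causality inverts; strokes same side of GY1)
bond 3 stroke→R1  (J1 effort already set via bond 0)

b0 stroke→J1
b1 stroke→J2
b2 stroke→J2
b3 stroke→R1
b4 stroke→Sf1
b5 stroke→J3
b6 stroke→I1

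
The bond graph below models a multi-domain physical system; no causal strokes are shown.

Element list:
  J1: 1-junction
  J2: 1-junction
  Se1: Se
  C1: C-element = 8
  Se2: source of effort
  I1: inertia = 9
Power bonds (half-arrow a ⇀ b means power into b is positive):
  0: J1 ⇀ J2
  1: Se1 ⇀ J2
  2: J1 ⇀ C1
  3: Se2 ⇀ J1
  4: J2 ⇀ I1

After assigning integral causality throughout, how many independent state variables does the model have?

2  (C1, I1 all integral)

bond 1 stroke→J2  (Se1 (Se) sets effort on bond)
bond 3 stroke→J1  (Se2 fixes effort; stroke away)
bond 2 stroke→J1  (prefer integral on C1)
bond 0 stroke→J2  (closing 1-jn rule on J1)
bond 4 stroke→I1  (closing 1-jn rule on J2)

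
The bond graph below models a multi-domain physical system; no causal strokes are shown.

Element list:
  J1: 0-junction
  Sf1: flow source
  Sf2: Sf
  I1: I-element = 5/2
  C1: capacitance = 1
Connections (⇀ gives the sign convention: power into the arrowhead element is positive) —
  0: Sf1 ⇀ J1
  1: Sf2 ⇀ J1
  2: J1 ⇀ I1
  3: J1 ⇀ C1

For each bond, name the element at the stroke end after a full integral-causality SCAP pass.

β0 stroke→Sf1
β1 stroke→Sf2
β2 stroke→I1
β3 stroke→J1

β0 stroke→Sf1  (source Sf1 imposes f)
β1 stroke→Sf2  (Sf2 (Sf) sets flow on bond)
β2 stroke→I1  (prefer integral on I1)
β3 stroke→J1  (J1 needs exactly one e-in)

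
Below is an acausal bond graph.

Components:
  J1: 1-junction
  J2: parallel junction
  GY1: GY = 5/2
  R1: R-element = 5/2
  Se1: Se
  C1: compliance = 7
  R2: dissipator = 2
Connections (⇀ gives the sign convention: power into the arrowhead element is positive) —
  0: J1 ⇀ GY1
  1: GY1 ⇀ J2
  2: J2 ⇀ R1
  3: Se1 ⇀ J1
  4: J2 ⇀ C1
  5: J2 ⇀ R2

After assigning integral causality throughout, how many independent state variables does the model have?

b3 stroke→J1  (source Se1 imposes e)
b0 stroke→GY1  (closing 1-jn rule on J1)
b1 stroke→GY1  (GY1 both-in/both-out from 0)
b4 stroke→J2  (C1 integral (e out))
b2 stroke→R1  (J2 effort already set via bond 4)
b5 stroke→R2  (J2 effort already set via bond 4)

1  (C1 all integral)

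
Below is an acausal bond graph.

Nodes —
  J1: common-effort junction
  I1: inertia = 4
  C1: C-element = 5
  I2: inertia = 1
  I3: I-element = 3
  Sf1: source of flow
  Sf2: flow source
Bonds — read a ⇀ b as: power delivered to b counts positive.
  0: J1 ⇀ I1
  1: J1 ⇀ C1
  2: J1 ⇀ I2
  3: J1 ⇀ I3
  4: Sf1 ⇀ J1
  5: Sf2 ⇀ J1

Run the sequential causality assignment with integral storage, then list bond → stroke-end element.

b4 stroke→Sf1  (Sf1: flow source, stroke at near end)
b5 stroke→Sf2  (source Sf2 imposes f)
b0 stroke→I1  (I1: I, integral causality)
b1 stroke→J1  (prefer integral on C1)
b2 stroke→I2  (0-jn J1 has e-setter on 1)
b3 stroke→I3  (J1: bond 1 brought effort, rest push out)

b0 →I1
b1 →J1
b2 →I2
b3 →I3
b4 →Sf1
b5 →Sf2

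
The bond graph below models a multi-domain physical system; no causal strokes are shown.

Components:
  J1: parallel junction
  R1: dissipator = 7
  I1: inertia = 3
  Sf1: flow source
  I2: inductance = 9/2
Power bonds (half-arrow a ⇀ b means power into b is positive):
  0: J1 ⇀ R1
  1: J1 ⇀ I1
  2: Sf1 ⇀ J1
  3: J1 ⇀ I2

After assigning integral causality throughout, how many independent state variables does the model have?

b2 stroke at Sf1  (Sf1 (Sf) sets flow on bond)
b1 stroke at I1  (I1: I, integral causality)
b3 stroke at I2  (I2: I, integral causality)
b0 stroke at J1  (J1 needs exactly one e-in)

2  (I1, I2 all integral)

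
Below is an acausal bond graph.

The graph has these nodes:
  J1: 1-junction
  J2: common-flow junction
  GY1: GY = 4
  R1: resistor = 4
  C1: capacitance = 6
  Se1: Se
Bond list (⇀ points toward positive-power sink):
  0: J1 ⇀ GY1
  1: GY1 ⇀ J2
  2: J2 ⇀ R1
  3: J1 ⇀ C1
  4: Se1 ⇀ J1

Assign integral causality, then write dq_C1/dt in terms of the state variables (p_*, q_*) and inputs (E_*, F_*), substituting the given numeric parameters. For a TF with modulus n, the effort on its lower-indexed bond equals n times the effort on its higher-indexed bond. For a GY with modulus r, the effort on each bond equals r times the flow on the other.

dq_C1/dt = E_Se1/4 - q_C1/24

β4 |J1  (Se1: effort source, stroke at far end)
β3 |J1  (prefer integral on C1)
β0 |GY1  (only one flow-in slot at J1)
β1 |GY1  (GY1 both-in/both-out from 0)
β2 |J2  (J2 flow already set via bond 1)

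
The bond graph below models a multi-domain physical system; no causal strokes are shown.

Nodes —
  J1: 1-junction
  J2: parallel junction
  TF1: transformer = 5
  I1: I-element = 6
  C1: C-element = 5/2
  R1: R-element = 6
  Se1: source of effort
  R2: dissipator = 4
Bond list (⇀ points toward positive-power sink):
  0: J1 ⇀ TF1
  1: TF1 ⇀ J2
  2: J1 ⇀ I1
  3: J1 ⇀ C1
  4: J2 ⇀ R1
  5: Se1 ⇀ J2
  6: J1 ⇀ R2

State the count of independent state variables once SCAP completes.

bond 5 stroke→J2  (Se1: effort source, stroke at far end)
bond 1 stroke→TF1  (0-jn J2 has e-setter on 5)
bond 4 stroke→R1  (common-e at J2 fixed by 5)
bond 0 stroke→J1  (TF1 one-in-one-out from 1)
bond 2 stroke→I1  (prefer integral on I1)
bond 3 stroke→J1  (J1 flow already set via bond 2)
bond 6 stroke→J1  (common-f at J1 fixed by 2)

2  (C1, I1 all integral)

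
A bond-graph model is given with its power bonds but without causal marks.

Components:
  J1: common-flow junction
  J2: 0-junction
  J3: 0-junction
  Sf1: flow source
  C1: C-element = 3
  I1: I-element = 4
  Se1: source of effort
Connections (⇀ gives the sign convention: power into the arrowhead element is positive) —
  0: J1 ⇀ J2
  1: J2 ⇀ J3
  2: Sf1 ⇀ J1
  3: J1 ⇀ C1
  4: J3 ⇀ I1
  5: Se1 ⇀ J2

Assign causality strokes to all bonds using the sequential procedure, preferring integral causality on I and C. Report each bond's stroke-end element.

#2 →Sf1  (Sf1: flow source, stroke at near end)
#5 →J2  (Se1 fixes effort; stroke away)
#0 →J1  (1-jn J1 has f-setter on 2)
#3 →J1  (J1: bond 2 brought flow, rest push out)
#1 →J3  (J2 effort already set via bond 5)
#4 →I1  (J3: bond 1 brought effort, rest push out)

#0 stroke at J1
#1 stroke at J3
#2 stroke at Sf1
#3 stroke at J1
#4 stroke at I1
#5 stroke at J2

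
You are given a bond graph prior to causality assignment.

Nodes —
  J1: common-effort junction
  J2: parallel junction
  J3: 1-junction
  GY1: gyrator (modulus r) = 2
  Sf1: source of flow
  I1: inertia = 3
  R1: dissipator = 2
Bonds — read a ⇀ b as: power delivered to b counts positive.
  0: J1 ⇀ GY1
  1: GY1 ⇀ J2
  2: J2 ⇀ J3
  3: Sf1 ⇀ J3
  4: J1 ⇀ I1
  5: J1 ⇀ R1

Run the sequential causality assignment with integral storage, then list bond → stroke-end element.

bond 3 |Sf1  (Sf1: flow source, stroke at near end)
bond 2 |J3  (J3: bond 3 brought flow, rest push out)
bond 1 |J2  (closing 0-jn rule on J2)
bond 0 |J1  (through GY1, causality inverts; strokes same side of GY1)
bond 4 |I1  (J1: bond 0 brought effort, rest push out)
bond 5 |R1  (common-e at J1 fixed by 0)

bond 0 stroke at J1
bond 1 stroke at J2
bond 2 stroke at J3
bond 3 stroke at Sf1
bond 4 stroke at I1
bond 5 stroke at R1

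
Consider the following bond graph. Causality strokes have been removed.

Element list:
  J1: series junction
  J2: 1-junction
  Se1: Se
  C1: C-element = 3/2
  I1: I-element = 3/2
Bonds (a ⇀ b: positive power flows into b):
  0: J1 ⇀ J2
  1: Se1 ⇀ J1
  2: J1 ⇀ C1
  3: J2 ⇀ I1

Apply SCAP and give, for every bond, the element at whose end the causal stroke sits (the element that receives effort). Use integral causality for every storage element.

b0 stroke at J2
b1 stroke at J1
b2 stroke at J1
b3 stroke at I1

β1 stroke at J1  (Se1 (Se) sets effort on bond)
β2 stroke at J1  (C1 outputs effort q/C1)
β0 stroke at J2  (only one flow-in slot at J1)
β3 stroke at I1  (J2: last free bond brings flow in)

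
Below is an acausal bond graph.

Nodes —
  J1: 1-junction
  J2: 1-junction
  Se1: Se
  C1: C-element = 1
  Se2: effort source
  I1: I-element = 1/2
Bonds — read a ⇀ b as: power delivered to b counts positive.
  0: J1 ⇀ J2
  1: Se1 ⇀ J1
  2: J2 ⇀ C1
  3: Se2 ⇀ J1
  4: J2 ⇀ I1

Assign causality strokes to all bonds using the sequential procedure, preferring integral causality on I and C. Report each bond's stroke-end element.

β1 stroke at J1  (Se1 (Se) sets effort on bond)
β3 stroke at J1  (Se2 fixes effort; stroke away)
β0 stroke at J2  (only one flow-in slot at J1)
β2 stroke at J2  (C1 outputs effort q/C1)
β4 stroke at I1  (closing 1-jn rule on J2)

#0 stroke at J2
#1 stroke at J1
#2 stroke at J2
#3 stroke at J1
#4 stroke at I1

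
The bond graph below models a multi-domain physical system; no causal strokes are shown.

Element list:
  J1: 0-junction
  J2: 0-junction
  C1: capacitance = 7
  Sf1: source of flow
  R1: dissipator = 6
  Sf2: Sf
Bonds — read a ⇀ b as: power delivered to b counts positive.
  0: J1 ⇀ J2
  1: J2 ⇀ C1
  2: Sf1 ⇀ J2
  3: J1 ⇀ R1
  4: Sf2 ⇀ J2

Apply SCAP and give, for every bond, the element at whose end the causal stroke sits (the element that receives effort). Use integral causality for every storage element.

bond 0 stroke at J1
bond 1 stroke at J2
bond 2 stroke at Sf1
bond 3 stroke at R1
bond 4 stroke at Sf2

b2 stroke→Sf1  (Sf1 fixes flow; stroke at Sf1)
b4 stroke→Sf2  (Sf2: flow source, stroke at near end)
b1 stroke→J2  (C1 integral (e out))
b0 stroke→J1  (J2 effort already set via bond 1)
b3 stroke→R1  (J1 effort already set via bond 0)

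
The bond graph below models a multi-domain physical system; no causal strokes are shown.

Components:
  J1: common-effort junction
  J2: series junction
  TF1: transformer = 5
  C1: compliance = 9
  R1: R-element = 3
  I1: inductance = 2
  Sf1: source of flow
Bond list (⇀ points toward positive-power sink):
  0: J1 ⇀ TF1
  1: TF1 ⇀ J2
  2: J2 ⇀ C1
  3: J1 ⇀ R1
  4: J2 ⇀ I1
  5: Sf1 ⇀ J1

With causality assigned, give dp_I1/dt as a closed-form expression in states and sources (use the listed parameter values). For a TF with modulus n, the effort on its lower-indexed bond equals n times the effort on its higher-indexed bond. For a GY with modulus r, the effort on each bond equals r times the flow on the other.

dp_I1/dt = 3*F_Sf1/5 - 3*p_I1/50 - q_C1/9

b5 stroke at Sf1  (Sf1 fixes flow; stroke at Sf1)
b2 stroke at J2  (C1: C, integral causality)
b4 stroke at I1  (I1: I, integral causality)
b1 stroke at J2  (common-f at J2 fixed by 4)
b0 stroke at TF1  (TF1: transformer flips bond 1)
b3 stroke at J1  (J1 needs exactly one e-in)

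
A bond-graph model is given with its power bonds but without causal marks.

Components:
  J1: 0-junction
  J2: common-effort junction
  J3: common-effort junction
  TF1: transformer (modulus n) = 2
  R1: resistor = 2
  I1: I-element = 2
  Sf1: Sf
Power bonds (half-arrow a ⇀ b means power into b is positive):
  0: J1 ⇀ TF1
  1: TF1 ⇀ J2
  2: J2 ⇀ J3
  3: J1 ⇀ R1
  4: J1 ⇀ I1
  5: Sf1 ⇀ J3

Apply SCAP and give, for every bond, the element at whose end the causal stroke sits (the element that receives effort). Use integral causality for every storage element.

#0 →TF1
#1 →J2
#2 →J3
#3 →J1
#4 →I1
#5 →Sf1

β5 |Sf1  (source Sf1 imposes f)
β2 |J3  (only one effort-in slot at J3)
β1 |J2  (only one effort-in slot at J2)
β0 |TF1  (TF TF1: opposite of bond 1)
β4 |I1  (prefer integral on I1)
β3 |J1  (J1 needs exactly one e-in)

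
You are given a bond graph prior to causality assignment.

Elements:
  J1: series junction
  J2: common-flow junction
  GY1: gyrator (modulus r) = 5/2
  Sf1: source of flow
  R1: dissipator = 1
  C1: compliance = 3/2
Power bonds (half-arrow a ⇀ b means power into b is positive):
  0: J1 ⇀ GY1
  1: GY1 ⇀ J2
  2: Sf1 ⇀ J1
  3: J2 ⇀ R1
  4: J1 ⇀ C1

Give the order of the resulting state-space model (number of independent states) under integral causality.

β2 →Sf1  (source Sf1 imposes f)
β0 →J1  (common-f at J1 fixed by 2)
β4 →J1  (J1 flow already set via bond 2)
β1 →J2  (through GY1, causality inverts; strokes same side of GY1)
β3 →R1  (J2: last free bond brings flow in)

1  (C1 all integral)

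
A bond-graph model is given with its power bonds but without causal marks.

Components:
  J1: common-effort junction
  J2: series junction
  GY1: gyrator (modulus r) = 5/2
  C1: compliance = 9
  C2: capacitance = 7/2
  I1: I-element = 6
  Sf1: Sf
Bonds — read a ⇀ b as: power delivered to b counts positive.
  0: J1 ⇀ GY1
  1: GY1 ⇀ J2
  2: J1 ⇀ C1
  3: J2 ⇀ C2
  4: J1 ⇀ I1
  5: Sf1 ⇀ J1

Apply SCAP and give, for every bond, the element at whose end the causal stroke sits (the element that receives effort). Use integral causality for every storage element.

#0 stroke at GY1
#1 stroke at GY1
#2 stroke at J1
#3 stroke at J2
#4 stroke at I1
#5 stroke at Sf1

b5 stroke at Sf1  (Sf1: flow source, stroke at near end)
b2 stroke at J1  (C1 integral (e out))
b0 stroke at GY1  (J1 effort already set via bond 2)
b4 stroke at I1  (0-jn J1 has e-setter on 2)
b1 stroke at GY1  (GY1 both-in/both-out from 0)
b3 stroke at J2  (1-jn J2 has f-setter on 1)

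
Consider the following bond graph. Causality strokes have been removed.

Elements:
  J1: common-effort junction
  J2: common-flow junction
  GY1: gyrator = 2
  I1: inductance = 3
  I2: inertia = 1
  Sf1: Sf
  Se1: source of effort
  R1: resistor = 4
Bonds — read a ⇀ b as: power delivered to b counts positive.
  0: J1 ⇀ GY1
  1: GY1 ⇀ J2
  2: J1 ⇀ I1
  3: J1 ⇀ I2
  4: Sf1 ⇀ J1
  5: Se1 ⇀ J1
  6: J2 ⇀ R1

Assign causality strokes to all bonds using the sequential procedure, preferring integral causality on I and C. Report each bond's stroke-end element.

#0 stroke at GY1
#1 stroke at GY1
#2 stroke at I1
#3 stroke at I2
#4 stroke at Sf1
#5 stroke at J1
#6 stroke at J2

bond 4 →Sf1  (Sf1 fixes flow; stroke at Sf1)
bond 5 →J1  (source Se1 imposes e)
bond 0 →GY1  (0-jn J1 has e-setter on 5)
bond 2 →I1  (0-jn J1 has e-setter on 5)
bond 3 →I2  (0-jn J1 has e-setter on 5)
bond 1 →GY1  (through GY1, causality inverts; strokes same side of GY1)
bond 6 →J2  (J2 flow already set via bond 1)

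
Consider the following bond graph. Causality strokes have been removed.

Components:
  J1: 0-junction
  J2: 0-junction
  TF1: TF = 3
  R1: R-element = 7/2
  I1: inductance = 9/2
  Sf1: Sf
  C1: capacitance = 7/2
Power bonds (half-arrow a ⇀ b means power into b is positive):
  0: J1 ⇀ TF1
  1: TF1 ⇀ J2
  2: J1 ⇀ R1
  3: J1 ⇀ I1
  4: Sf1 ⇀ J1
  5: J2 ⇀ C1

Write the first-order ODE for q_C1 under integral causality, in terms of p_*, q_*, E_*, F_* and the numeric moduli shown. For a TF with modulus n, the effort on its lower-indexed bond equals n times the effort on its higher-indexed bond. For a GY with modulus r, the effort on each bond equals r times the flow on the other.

dq_C1/dt = 3*F_Sf1 - 2*p_I1/3 - 36*q_C1/49

bond 4 stroke→Sf1  (Sf1 fixes flow; stroke at Sf1)
bond 3 stroke→I1  (I1: I, integral causality)
bond 5 stroke→J2  (C1 outputs effort q/C1)
bond 1 stroke→TF1  (J2 effort already set via bond 5)
bond 0 stroke→J1  (TF1 one-in-one-out from 1)
bond 2 stroke→R1  (J1: bond 0 brought effort, rest push out)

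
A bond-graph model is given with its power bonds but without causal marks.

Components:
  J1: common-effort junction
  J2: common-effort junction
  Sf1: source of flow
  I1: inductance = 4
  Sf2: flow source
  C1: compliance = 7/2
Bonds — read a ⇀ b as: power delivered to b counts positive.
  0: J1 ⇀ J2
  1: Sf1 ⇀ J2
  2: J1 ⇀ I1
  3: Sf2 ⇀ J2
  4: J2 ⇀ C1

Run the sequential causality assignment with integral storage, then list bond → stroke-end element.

β0 stroke→J1
β1 stroke→Sf1
β2 stroke→I1
β3 stroke→Sf2
β4 stroke→J2

#1 stroke→Sf1  (Sf1 fixes flow; stroke at Sf1)
#3 stroke→Sf2  (Sf2 fixes flow; stroke at Sf2)
#2 stroke→I1  (I1 outputs flow p/I1)
#0 stroke→J1  (only one effort-in slot at J1)
#4 stroke→J2  (J2 needs exactly one e-in)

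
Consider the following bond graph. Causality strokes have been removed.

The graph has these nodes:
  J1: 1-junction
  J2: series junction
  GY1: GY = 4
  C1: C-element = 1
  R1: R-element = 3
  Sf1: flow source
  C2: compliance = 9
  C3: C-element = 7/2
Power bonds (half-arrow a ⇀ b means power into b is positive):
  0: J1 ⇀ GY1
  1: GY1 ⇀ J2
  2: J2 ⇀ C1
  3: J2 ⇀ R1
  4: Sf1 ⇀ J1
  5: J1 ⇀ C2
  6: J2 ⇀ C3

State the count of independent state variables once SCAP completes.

3  (C1, C2, C3 all integral)

#4 |Sf1  (Sf1 fixes flow; stroke at Sf1)
#0 |J1  (J1 flow already set via bond 4)
#5 |J1  (1-jn J1 has f-setter on 4)
#1 |J2  (through GY1, causality inverts; strokes same side of GY1)
#2 |J2  (C1: C, integral causality)
#6 |J2  (prefer integral on C3)
#3 |R1  (closing 1-jn rule on J2)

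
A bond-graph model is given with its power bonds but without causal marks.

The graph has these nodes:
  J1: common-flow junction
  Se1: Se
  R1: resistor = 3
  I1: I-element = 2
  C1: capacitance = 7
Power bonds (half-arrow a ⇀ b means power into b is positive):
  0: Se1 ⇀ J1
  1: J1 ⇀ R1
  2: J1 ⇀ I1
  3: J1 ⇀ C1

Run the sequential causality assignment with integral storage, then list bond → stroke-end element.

#0 |J1  (source Se1 imposes e)
#2 |I1  (I1: I, integral causality)
#1 |J1  (common-f at J1 fixed by 2)
#3 |J1  (J1 flow already set via bond 2)

bond 0 stroke at J1
bond 1 stroke at J1
bond 2 stroke at I1
bond 3 stroke at J1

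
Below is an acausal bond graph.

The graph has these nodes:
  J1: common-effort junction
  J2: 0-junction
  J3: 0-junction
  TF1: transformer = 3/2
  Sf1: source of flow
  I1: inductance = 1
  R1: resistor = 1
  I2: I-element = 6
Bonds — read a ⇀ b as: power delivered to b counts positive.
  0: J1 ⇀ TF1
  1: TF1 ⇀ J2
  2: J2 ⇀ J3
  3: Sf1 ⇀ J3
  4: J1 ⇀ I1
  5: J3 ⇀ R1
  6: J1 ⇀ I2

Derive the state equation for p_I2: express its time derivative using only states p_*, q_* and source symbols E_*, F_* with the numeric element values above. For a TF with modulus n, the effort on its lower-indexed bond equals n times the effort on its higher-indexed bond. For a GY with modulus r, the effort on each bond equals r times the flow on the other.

dp_I2/dt = 3*F_Sf1/2 - 9*p_I1/4 - 3*p_I2/8

bond 3 |Sf1  (Sf1 fixes flow; stroke at Sf1)
bond 4 |I1  (I1 outputs flow p/I1)
bond 6 |I2  (I2 outputs flow p/I2)
bond 0 |J1  (J1 needs exactly one e-in)
bond 1 |TF1  (TF1 one-in-one-out from 0)
bond 2 |J2  (J2: last free bond brings effort in)
bond 5 |J3  (J3: last free bond brings effort in)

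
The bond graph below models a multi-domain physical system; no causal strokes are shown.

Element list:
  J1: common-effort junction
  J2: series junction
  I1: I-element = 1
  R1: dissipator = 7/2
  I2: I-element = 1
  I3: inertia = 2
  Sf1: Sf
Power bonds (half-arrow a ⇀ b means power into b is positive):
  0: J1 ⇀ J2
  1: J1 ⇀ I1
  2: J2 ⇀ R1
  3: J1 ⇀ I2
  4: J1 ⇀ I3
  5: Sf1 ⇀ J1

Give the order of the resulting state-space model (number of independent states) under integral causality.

3  (I1, I2, I3 all integral)

b5 stroke at Sf1  (source Sf1 imposes f)
b1 stroke at I1  (prefer integral on I1)
b3 stroke at I2  (I2: I, integral causality)
b4 stroke at I3  (I3 integral (f out))
b0 stroke at J1  (only one effort-in slot at J1)
b2 stroke at J2  (J2 flow already set via bond 0)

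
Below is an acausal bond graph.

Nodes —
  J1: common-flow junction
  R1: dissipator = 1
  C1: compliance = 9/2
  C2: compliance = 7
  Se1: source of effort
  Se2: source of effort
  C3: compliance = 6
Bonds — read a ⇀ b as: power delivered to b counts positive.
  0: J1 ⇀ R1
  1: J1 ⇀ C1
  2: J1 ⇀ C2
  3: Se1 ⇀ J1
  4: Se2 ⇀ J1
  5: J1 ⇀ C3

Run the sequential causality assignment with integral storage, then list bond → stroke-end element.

#0 →R1
#1 →J1
#2 →J1
#3 →J1
#4 →J1
#5 →J1

bond 3 |J1  (source Se1 imposes e)
bond 4 |J1  (Se2: effort source, stroke at far end)
bond 1 |J1  (prefer integral on C1)
bond 2 |J1  (prefer integral on C2)
bond 5 |J1  (C3: C, integral causality)
bond 0 |R1  (closing 1-jn rule on J1)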